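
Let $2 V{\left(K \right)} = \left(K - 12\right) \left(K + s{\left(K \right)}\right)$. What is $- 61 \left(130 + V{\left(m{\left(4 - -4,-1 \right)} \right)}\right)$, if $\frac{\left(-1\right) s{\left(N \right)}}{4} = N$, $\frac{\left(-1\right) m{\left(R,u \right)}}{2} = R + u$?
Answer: $25376$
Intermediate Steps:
$m{\left(R,u \right)} = - 2 R - 2 u$ ($m{\left(R,u \right)} = - 2 \left(R + u\right) = - 2 R - 2 u$)
$s{\left(N \right)} = - 4 N$
$V{\left(K \right)} = - \frac{3 K \left(-12 + K\right)}{2}$ ($V{\left(K \right)} = \frac{\left(K - 12\right) \left(K - 4 K\right)}{2} = \frac{\left(-12 + K\right) \left(- 3 K\right)}{2} = \frac{\left(-3\right) K \left(-12 + K\right)}{2} = - \frac{3 K \left(-12 + K\right)}{2}$)
$- 61 \left(130 + V{\left(m{\left(4 - -4,-1 \right)} \right)}\right) = - 61 \left(130 + \frac{3 \left(- 2 \left(4 - -4\right) - -2\right) \left(12 - \left(- 2 \left(4 - -4\right) - -2\right)\right)}{2}\right) = - 61 \left(130 + \frac{3 \left(- 2 \left(4 + 4\right) + 2\right) \left(12 - \left(- 2 \left(4 + 4\right) + 2\right)\right)}{2}\right) = - 61 \left(130 + \frac{3 \left(\left(-2\right) 8 + 2\right) \left(12 - \left(\left(-2\right) 8 + 2\right)\right)}{2}\right) = - 61 \left(130 + \frac{3 \left(-16 + 2\right) \left(12 - \left(-16 + 2\right)\right)}{2}\right) = - 61 \left(130 + \frac{3}{2} \left(-14\right) \left(12 - -14\right)\right) = - 61 \left(130 + \frac{3}{2} \left(-14\right) \left(12 + 14\right)\right) = - 61 \left(130 + \frac{3}{2} \left(-14\right) 26\right) = - 61 \left(130 - 546\right) = \left(-61\right) \left(-416\right) = 25376$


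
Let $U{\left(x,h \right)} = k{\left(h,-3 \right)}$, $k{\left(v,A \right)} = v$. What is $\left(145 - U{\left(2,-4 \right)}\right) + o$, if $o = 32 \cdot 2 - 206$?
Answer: $7$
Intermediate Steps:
$U{\left(x,h \right)} = h$
$o = -142$ ($o = 64 - 206 = -142$)
$\left(145 - U{\left(2,-4 \right)}\right) + o = \left(145 - -4\right) - 142 = \left(145 + 4\right) - 142 = 149 - 142 = 7$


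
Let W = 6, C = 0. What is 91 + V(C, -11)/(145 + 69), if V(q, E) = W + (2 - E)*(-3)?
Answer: 19441/214 ≈ 90.846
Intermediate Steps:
V(q, E) = 3*E (V(q, E) = 6 + (2 - E)*(-3) = 6 + (-6 + 3*E) = 3*E)
91 + V(C, -11)/(145 + 69) = 91 + (3*(-11))/(145 + 69) = 91 - 33/214 = 19441/214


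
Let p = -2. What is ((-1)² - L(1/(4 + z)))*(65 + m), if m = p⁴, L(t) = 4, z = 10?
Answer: -243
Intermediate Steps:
m = 16 (m = (-2)⁴ = 16)
((-1)² - L(1/(4 + z)))*(65 + m) = ((-1)² - 1*4)*(65 + 16) = (1 - 4)*81 = -3*81 = -243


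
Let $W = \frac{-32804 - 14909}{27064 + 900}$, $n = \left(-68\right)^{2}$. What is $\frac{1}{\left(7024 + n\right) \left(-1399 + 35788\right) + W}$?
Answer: $\frac{27964}{11201345697695} \approx 2.4965 \cdot 10^{-9}$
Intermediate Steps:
$n = 4624$
$W = - \frac{47713}{27964} \approx -1.7062$
$\frac{1}{\left(7024 + n\right) \left(-1399 + 35788\right) + W} = \frac{1}{\left(7024 + 4624\right) \left(-1399 + 35788\right) - \frac{47713}{27964}} = \frac{1}{11648 \cdot 34389 - \frac{47713}{27964}} = \frac{1}{400563072 - \frac{47713}{27964}} = \frac{1}{\frac{11201345697695}{27964}} = \frac{27964}{11201345697695}$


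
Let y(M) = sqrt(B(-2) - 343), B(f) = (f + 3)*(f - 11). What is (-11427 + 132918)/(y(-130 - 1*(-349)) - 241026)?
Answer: -14641244883/29046766516 - 121491*I*sqrt(89)/29046766516 ≈ -0.50406 - 3.9459e-5*I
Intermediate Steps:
B(f) = (-11 + f)*(3 + f) (B(f) = (3 + f)*(-11 + f) = (-11 + f)*(3 + f))
y(M) = 2*I*sqrt(89) (y(M) = sqrt((-33 + (-2)**2 - 8*(-2)) - 343) = sqrt((-33 + 4 + 16) - 343) = sqrt(-13 - 343) = sqrt(-356) = 2*I*sqrt(89))
(-11427 + 132918)/(y(-130 - 1*(-349)) - 241026) = (-11427 + 132918)/(2*I*sqrt(89) - 241026) = 121491/(-241026 + 2*I*sqrt(89))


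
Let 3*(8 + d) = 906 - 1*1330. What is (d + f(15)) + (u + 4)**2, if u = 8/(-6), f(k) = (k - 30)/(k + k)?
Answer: -2569/18 ≈ -142.72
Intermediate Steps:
f(k) = (-30 + k)/(2*k) (f(k) = (-30 + k)/((2*k)) = (-30 + k)*(1/(2*k)) = (-30 + k)/(2*k))
u = -4/3 (u = 8*(-1/6) = -4/3 ≈ -1.3333)
d = -448/3 (d = -8 + (906 - 1*1330)/3 = -8 + (906 - 1330)/3 = -8 + (1/3)*(-424) = -8 - 424/3 = -448/3 ≈ -149.33)
(d + f(15)) + (u + 4)**2 = (-448/3 + (1/2)*(-30 + 15)/15) + (-4/3 + 4)**2 = (-448/3 + (1/2)*(1/15)*(-15)) + (8/3)**2 = (-448/3 - 1/2) + 64/9 = -899/6 + 64/9 = -2569/18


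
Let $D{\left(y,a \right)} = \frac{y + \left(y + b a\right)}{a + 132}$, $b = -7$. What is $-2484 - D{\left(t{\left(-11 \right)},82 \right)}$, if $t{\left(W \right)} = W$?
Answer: $- \frac{265490}{107} \approx -2481.2$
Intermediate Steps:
$D{\left(y,a \right)} = \frac{- 7 a + 2 y}{132 + a}$ ($D{\left(y,a \right)} = \frac{y - \left(- y + 7 a\right)}{a + 132} = \frac{- 7 a + 2 y}{132 + a}$)
$-2484 - D{\left(t{\left(-11 \right)},82 \right)} = -2484 - \frac{\left(-7\right) 82 + 2 \left(-11\right)}{132 + 82} = -2484 - \frac{-574 - 22}{214} = -2484 - \frac{1}{214} \left(-596\right) = -2484 - - \frac{298}{107} = -2484 + \frac{298}{107} = - \frac{265490}{107}$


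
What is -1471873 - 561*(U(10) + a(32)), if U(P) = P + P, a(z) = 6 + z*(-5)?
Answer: -1396699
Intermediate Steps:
a(z) = 6 - 5*z
U(P) = 2*P
-1471873 - 561*(U(10) + a(32)) = -1471873 - 561*(2*10 + (6 - 5*32)) = -1471873 - 561*(20 + (6 - 160)) = -1471873 - 561*(20 - 154) = -1471873 - 561*(-134) = -1471873 - 1*(-75174) = -1471873 + 75174 = -1396699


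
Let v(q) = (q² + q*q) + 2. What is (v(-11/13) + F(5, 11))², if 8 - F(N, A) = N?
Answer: 1181569/28561 ≈ 41.370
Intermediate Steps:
F(N, A) = 8 - N
v(q) = 2 + 2*q² (v(q) = (q² + q²) + 2 = 2*q² + 2 = 2 + 2*q²)
(v(-11/13) + F(5, 11))² = ((2 + 2*(-11/13)²) + (8 - 1*5))² = ((2 + 2*(-11*1/13)²) + (8 - 5))² = ((2 + 2*(-11/13)²) + 3)² = ((2 + 2*(121/169)) + 3)² = ((2 + 242/169) + 3)² = (580/169 + 3)² = (1087/169)² = 1181569/28561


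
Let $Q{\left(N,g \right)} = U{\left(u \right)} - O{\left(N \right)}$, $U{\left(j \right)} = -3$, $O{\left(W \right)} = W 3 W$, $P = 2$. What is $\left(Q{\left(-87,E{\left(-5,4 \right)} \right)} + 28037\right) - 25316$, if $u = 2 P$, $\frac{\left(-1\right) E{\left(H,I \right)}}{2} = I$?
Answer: $-19989$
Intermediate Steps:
$E{\left(H,I \right)} = - 2 I$
$O{\left(W \right)} = 3 W^{2}$ ($O{\left(W \right)} = 3 W W = 3 W^{2}$)
$u = 4$ ($u = 2 \cdot 2 = 4$)
$Q{\left(N,g \right)} = -3 - 3 N^{2}$
$\left(Q{\left(-87,E{\left(-5,4 \right)} \right)} + 28037\right) - 25316 = \left(\left(-3 - 3 \left(-87\right)^{2}\right) + 28037\right) - 25316 = \left(\left(-3 - 22707\right) + 28037\right) - 25316 = \left(-22710 + 28037\right) - 25316 = 5327 - 25316 = -19989$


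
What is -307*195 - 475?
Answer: -60340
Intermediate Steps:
-307*195 - 475 = -59865 - 475 = -60340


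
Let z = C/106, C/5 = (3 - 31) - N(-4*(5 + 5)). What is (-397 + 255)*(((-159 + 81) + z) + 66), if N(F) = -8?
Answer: 97412/53 ≈ 1838.0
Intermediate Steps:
C = -100 (C = 5*((3 - 31) - 1*(-8)) = 5*(-28 + 8) = 5*(-20) = -100)
z = -50/53 (z = -100/106 = -100*1/106 = -50/53 ≈ -0.94340)
(-397 + 255)*(((-159 + 81) + z) + 66) = (-397 + 255)*(((-159 + 81) - 50/53) + 66) = -142*((-78 - 50/53) + 66) = -142*(-4184/53 + 66) = -142*(-686/53) = 97412/53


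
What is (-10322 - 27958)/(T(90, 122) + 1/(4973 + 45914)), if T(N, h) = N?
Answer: -1947954360/4579831 ≈ -425.33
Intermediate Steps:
(-10322 - 27958)/(T(90, 122) + 1/(4973 + 45914)) = (-10322 - 27958)/(90 + 1/(4973 + 45914)) = -38280/(90 + 1/50887) = -38280/4579831/50887 = -38280*50887/4579831 = -1947954360/4579831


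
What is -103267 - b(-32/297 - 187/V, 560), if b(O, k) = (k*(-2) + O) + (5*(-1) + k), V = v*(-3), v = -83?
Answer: -2531685833/24651 ≈ -1.0270e+5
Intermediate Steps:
V = 249 (V = -83*(-3) = 249)
b(O, k) = -5 + O - k (b(O, k) = (-2*k + O) + (-5 + k) = (O - 2*k) + (-5 + k) = -5 + O - k)
-103267 - b(-32/297 - 187/V, 560) = -103267 - (-5 + (-32/297 - 187/249) - 1*560) = -103267 - (-5 + (-32*1/297 - 187*1/249) - 560) = -103267 - (-5 + (-32/297 - 187/249) - 560) = -103267 - (-5 - 21169/24651 - 560) = -103267 - 1*(-13948984/24651) = -103267 + 13948984/24651 = -2531685833/24651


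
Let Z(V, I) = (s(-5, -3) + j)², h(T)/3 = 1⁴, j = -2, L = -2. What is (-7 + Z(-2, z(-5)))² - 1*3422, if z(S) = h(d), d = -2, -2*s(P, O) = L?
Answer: -3386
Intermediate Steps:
s(P, O) = 1 (s(P, O) = -½*(-2) = 1)
h(T) = 3 (h(T) = 3*1⁴ = 3*1 = 3)
z(S) = 3
Z(V, I) = 1 (Z(V, I) = (1 - 2)² = (-1)² = 1)
(-7 + Z(-2, z(-5)))² - 1*3422 = (-7 + 1)² - 1*3422 = (-6)² - 3422 = 36 - 3422 = -3386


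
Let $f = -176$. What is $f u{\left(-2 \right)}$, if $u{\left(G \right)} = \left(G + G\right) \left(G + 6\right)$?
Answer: $2816$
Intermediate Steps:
$u{\left(G \right)} = 2 G \left(6 + G\right)$
$f u{\left(-2 \right)} = - 176 \cdot 2 \left(-2\right) \left(6 - 2\right) = - 176 \cdot 2 \left(-2\right) 4 = \left(-176\right) \left(-16\right) = 2816$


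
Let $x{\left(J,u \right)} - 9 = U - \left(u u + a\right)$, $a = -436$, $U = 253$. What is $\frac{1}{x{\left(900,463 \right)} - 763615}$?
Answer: $- \frac{1}{977286} \approx -1.0232 \cdot 10^{-6}$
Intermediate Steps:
$x{\left(J,u \right)} = 698 - u^{2}$ ($x{\left(J,u \right)} = 9 - \left(-689 + u u\right) = 9 - \left(-689 + u^{2}\right) = 698 - u^{2}$)
$\frac{1}{x{\left(900,463 \right)} - 763615} = \frac{1}{\left(698 - 463^{2}\right) - 763615} = \frac{1}{\left(698 - 214369\right) - 763615} = \frac{1}{-213671 - 763615} = \frac{1}{-977286} = - \frac{1}{977286}$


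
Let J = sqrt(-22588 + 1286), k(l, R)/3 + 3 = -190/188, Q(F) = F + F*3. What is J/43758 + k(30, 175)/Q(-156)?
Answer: 29/1504 + I*sqrt(21302)/43758 ≈ 0.019282 + 0.0033354*I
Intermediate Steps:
Q(F) = 4*F (Q(F) = F + 3*F = 4*F)
k(l, R) = -1131/94 (k(l, R) = -9 + 3*(-190/188) = -9 + 3*(-190*1/188) = -9 + 3*(-95/94) = -9 - 285/94 = -1131/94)
J = I*sqrt(21302) (J = sqrt(-21302) = I*sqrt(21302) ≈ 145.95*I)
J/43758 + k(30, 175)/Q(-156) = (I*sqrt(21302))/43758 - 1131/(94*(4*(-156))) = (I*sqrt(21302))*(1/43758) - 1131/94/(-624) = I*sqrt(21302)/43758 - 1131/94*(-1/624) = I*sqrt(21302)/43758 + 29/1504 = 29/1504 + I*sqrt(21302)/43758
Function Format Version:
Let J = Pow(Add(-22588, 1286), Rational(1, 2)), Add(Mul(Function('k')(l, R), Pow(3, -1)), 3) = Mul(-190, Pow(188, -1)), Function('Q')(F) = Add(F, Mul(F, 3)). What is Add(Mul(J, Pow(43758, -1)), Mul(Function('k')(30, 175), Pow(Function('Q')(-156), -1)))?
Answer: Add(Rational(29, 1504), Mul(Rational(1, 43758), I, Pow(21302, Rational(1, 2)))) ≈ Add(0.019282, Mul(0.0033354, I))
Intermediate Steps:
Function('Q')(F) = Mul(4, F) (Function('Q')(F) = Add(F, Mul(3, F)) = Mul(4, F))
Function('k')(l, R) = Rational(-1131, 94) (Function('k')(l, R) = Add(-9, Mul(3, Mul(-190, Pow(188, -1)))) = Add(-9, Mul(3, Mul(-190, Rational(1, 188)))) = Add(-9, Mul(3, Rational(-95, 94))) = Add(-9, Rational(-285, 94)) = Rational(-1131, 94))
J = Mul(I, Pow(21302, Rational(1, 2))) (J = Pow(-21302, Rational(1, 2)) = Mul(I, Pow(21302, Rational(1, 2))) ≈ Mul(145.95, I))
Add(Mul(J, Pow(43758, -1)), Mul(Function('k')(30, 175), Pow(Function('Q')(-156), -1))) = Add(Mul(Mul(I, Pow(21302, Rational(1, 2))), Pow(43758, -1)), Mul(Rational(-1131, 94), Pow(Mul(4, -156), -1))) = Add(Mul(Mul(I, Pow(21302, Rational(1, 2))), Rational(1, 43758)), Mul(Rational(-1131, 94), Pow(-624, -1))) = Add(Mul(Rational(1, 43758), I, Pow(21302, Rational(1, 2))), Mul(Rational(-1131, 94), Rational(-1, 624))) = Add(Mul(Rational(1, 43758), I, Pow(21302, Rational(1, 2))), Rational(29, 1504)) = Add(Rational(29, 1504), Mul(Rational(1, 43758), I, Pow(21302, Rational(1, 2))))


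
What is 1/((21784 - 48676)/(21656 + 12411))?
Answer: -34067/26892 ≈ -1.2668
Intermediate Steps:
1/((21784 - 48676)/(21656 + 12411)) = 1/(-26892/34067) = -34067/26892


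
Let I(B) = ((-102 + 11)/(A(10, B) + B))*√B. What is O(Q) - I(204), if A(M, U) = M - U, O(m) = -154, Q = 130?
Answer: -154 + 91*√51/5 ≈ -24.026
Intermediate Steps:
I(B) = -91*√B/10 (I(B) = ((-102 + 11)/((10 - B) + B))*√B = (-91/10)*√B = (-91*⅒)*√B = -91*√B/10)
O(Q) - I(204) = -154 - (-91)*√204/10 = -154 - (-91)*2*√51/10 = -154 - (-91)*√51/5 = -154 + 91*√51/5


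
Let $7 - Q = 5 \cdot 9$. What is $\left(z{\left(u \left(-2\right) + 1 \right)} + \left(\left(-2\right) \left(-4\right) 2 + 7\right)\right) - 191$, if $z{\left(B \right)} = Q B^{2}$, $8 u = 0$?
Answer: $-206$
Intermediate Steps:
$u = 0$ ($u = \frac{1}{8} \cdot 0 = 0$)
$Q = -38$ ($Q = 7 - 5 \cdot 9 = 7 - 45 = -38$)
$z{\left(B \right)} = - 38 B^{2}$
$\left(z{\left(u \left(-2\right) + 1 \right)} + \left(\left(-2\right) \left(-4\right) 2 + 7\right)\right) - 191 = \left(- 38 \left(0 \left(-2\right) + 1\right)^{2} + \left(\left(-2\right) \left(-4\right) 2 + 7\right)\right) - 191 = \left(- 38 \left(0 + 1\right)^{2} + \left(8 \cdot 2 + 7\right)\right) - 191 = \left(- 38 \cdot 1^{2} + \left(16 + 7\right)\right) - 191 = \left(\left(-38\right) 1 + 23\right) - 191 = \left(-38 + 23\right) - 191 = -15 - 191 = -206$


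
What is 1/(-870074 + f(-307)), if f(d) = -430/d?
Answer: -307/267112288 ≈ -1.1493e-6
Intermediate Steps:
1/(-870074 + f(-307)) = 1/(-870074 - 430/(-307)) = 1/(-870074 - 430*(-1/307)) = 1/(-870074 + 430/307) = 1/(-267112288/307) = -307/267112288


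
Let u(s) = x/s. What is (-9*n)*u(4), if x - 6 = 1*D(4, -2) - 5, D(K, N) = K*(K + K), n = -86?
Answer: 12771/2 ≈ 6385.5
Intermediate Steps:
D(K, N) = 2*K² (D(K, N) = K*(2*K) = 2*K²)
x = 33 (x = 6 + (1*(2*4²) - 5) = 6 + (1*(2*16) - 5) = 6 + (1*32 - 5) = 6 + (32 - 5) = 6 + 27 = 33)
u(s) = 33/s
(-9*n)*u(4) = (-9*(-86))*(33/4) = 774*(33*(¼)) = 774*(33/4) = 12771/2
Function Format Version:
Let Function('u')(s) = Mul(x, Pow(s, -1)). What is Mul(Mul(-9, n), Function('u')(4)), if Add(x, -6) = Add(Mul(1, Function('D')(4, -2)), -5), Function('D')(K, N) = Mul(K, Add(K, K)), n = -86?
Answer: Rational(12771, 2) ≈ 6385.5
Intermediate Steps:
Function('D')(K, N) = Mul(2, Pow(K, 2)) (Function('D')(K, N) = Mul(K, Mul(2, K)) = Mul(2, Pow(K, 2)))
x = 33 (x = Add(6, Add(Mul(1, Mul(2, Pow(4, 2))), -5)) = Add(6, Add(Mul(1, Mul(2, 16)), -5)) = Add(6, Add(Mul(1, 32), -5)) = Add(6, Add(32, -5)) = Add(6, 27) = 33)
Function('u')(s) = Mul(33, Pow(s, -1))
Mul(Mul(-9, n), Function('u')(4)) = Mul(Mul(-9, -86), Mul(33, Pow(4, -1))) = Mul(774, Mul(33, Rational(1, 4))) = Mul(774, Rational(33, 4)) = Rational(12771, 2)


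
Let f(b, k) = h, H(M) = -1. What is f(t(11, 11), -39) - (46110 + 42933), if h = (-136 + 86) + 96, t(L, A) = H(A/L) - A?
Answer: -88997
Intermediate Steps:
t(L, A) = -1 - A
h = 46 (h = -50 + 96 = 46)
f(b, k) = 46
f(t(11, 11), -39) - (46110 + 42933) = 46 - (46110 + 42933) = 46 - 1*89043 = 46 - 89043 = -88997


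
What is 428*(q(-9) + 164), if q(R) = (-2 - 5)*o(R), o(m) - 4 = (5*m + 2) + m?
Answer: 214000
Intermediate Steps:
o(m) = 6 + 6*m (o(m) = 4 + ((5*m + 2) + m) = 4 + ((2 + 5*m) + m) = 4 + (2 + 6*m) = 6 + 6*m)
q(R) = -42 - 42*R (q(R) = (-2 - 5)*(6 + 6*R) = -7*(6 + 6*R) = -42 - 42*R)
428*(q(-9) + 164) = 428*((-42 - 42*(-9)) + 164) = 428*((-42 + 378) + 164) = 428*(336 + 164) = 428*500 = 214000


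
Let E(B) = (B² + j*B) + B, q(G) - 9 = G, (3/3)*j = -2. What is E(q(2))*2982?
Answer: 328020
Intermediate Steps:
j = -2
q(G) = 9 + G
E(B) = B² - B (E(B) = (B² - 2*B) + B = B² - B)
E(q(2))*2982 = ((9 + 2)*(-1 + (9 + 2)))*2982 = (11*(-1 + 11))*2982 = (11*10)*2982 = 110*2982 = 328020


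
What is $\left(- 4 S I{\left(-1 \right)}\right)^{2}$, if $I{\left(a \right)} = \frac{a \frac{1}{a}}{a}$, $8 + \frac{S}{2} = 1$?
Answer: $3136$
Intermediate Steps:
$S = -14$ ($S = -16 + 2 \cdot 1 = -16 + 2 = -14$)
$I{\left(a \right)} = \frac{1}{a}$ ($I{\left(a \right)} = 1 \frac{1}{a} = \frac{1}{a}$)
$\left(- 4 S I{\left(-1 \right)}\right)^{2} = \left(\frac{\left(-4\right) \left(-14\right)}{-1}\right)^{2} = \left(56 \left(-1\right)\right)^{2} = \left(-56\right)^{2} = 3136$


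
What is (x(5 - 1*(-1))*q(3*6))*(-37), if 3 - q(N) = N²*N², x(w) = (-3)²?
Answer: 34956009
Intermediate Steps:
x(w) = 9
q(N) = 3 - N⁴ (q(N) = 3 - N²*N² = 3 - N⁴)
(x(5 - 1*(-1))*q(3*6))*(-37) = (9*(3 - (3*6)⁴))*(-37) = (9*(3 - 1*18⁴))*(-37) = (9*(3 - 1*104976))*(-37) = (9*(3 - 104976))*(-37) = (9*(-104973))*(-37) = -944757*(-37) = 34956009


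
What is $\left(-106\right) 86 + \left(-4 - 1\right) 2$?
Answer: $-9126$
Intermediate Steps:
$\left(-106\right) 86 + \left(-4 - 1\right) 2 = -9116 - 10 = -9126$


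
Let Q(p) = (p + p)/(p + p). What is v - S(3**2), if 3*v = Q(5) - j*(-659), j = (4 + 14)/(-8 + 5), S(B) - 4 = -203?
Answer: -3356/3 ≈ -1118.7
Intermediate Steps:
S(B) = -199 (S(B) = 4 - 203 = -199)
j = -6 (j = 18/(-3) = 18*(-1/3) = -6)
Q(p) = 1 (Q(p) = (2*p)/((2*p)) = (2*p)*(1/(2*p)) = 1)
v = -3953/3 (v = (1 - (-6)*(-659))/3 = (1 - 1*3954)/3 = (1 - 3954)/3 = (1/3)*(-3953) = -3953/3 ≈ -1317.7)
v - S(3**2) = -3953/3 - 1*(-199) = -3953/3 + 199 = -3356/3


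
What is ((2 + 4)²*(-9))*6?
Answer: -1944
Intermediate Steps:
((2 + 4)²*(-9))*6 = (6²*(-9))*6 = (36*(-9))*6 = -324*6 = -1944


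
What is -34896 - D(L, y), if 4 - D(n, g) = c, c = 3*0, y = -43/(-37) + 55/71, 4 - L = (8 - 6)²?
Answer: -34900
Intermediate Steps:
L = 0 (L = 4 - (8 - 6)² = 4 - 1*2² = 4 - 1*4 = 4 - 4 = 0)
y = 5088/2627 (y = -43*(-1/37) + 55*(1/71) = 43/37 + 55/71 = 5088/2627 ≈ 1.9368)
c = 0
D(n, g) = 4 (D(n, g) = 4 - 1*0 = 4 + 0 = 4)
-34896 - D(L, y) = -34896 - 1*4 = -34896 - 4 = -34900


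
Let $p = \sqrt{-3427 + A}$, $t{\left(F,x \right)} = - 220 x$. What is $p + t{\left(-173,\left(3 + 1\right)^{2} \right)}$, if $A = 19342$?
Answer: $-3520 + \sqrt{15915} \approx -3393.8$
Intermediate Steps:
$p = \sqrt{15915}$ ($p = \sqrt{-3427 + 19342} = \sqrt{15915} \approx 126.15$)
$p + t{\left(-173,\left(3 + 1\right)^{2} \right)} = \sqrt{15915} - 220 \left(3 + 1\right)^{2} = \sqrt{15915} - 220 \cdot 4^{2} = \sqrt{15915} - 3520 = -3520 + \sqrt{15915}$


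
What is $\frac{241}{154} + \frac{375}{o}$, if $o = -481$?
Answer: $\frac{58171}{74074} \approx 0.78531$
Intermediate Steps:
$\frac{241}{154} + \frac{375}{o} = \frac{241}{154} + \frac{375}{-481} = 241 \cdot \frac{1}{154} + 375 \left(- \frac{1}{481}\right) = \frac{241}{154} - \frac{375}{481} = \frac{58171}{74074}$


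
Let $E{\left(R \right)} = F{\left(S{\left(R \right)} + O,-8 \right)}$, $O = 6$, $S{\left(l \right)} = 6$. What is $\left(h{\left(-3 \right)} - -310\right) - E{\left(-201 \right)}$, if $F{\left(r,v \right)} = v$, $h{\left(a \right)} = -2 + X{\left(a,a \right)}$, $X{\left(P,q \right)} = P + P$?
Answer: $310$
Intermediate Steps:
$X{\left(P,q \right)} = 2 P$
$h{\left(a \right)} = -2 + 2 a$
$E{\left(R \right)} = -8$
$\left(h{\left(-3 \right)} - -310\right) - E{\left(-201 \right)} = \left(\left(-2 + 2 \left(-3\right)\right) - -310\right) - -8 = \left(\left(-2 - 6\right) + 310\right) + 8 = \left(-8 + 310\right) + 8 = 302 + 8 = 310$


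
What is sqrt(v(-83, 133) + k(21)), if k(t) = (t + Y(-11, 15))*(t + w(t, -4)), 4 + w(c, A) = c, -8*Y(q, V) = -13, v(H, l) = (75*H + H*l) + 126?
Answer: I*sqrt(65113)/2 ≈ 127.59*I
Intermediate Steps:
v(H, l) = 126 + 75*H + H*l
Y(q, V) = 13/8 (Y(q, V) = -1/8*(-13) = 13/8)
w(c, A) = -4 + c
k(t) = (-4 + 2*t)*(13/8 + t) (k(t) = (t + 13/8)*(t + (-4 + t)) = (13/8 + t)*(-4 + 2*t) = (-4 + 2*t)*(13/8 + t))
sqrt(v(-83, 133) + k(21)) = sqrt((126 + 75*(-83) - 83*133) + (-13/2 + 2*21**2 - 3/4*21)) = sqrt((126 - 6225 - 11039) + (-13/2 + 2*441 - 63/4)) = sqrt(-17138 + (-13/2 + 882 - 63/4)) = sqrt(-17138 + 3439/4) = sqrt(-65113/4) = I*sqrt(65113)/2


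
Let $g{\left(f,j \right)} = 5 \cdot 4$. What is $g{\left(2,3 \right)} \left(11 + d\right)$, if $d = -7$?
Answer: $80$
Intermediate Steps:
$g{\left(f,j \right)} = 20$
$g{\left(2,3 \right)} \left(11 + d\right) = 20 \left(11 - 7\right) = 20 \cdot 4 = 80$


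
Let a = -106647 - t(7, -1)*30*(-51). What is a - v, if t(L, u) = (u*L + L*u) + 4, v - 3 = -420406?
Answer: 298456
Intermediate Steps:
v = -420403 (v = 3 - 420406 = -420403)
t(L, u) = 4 + 2*L*u (t(L, u) = (L*u + L*u) + 4 = 2*L*u + 4 = 4 + 2*L*u)
a = -121947 (a = -106647 - (4 + 2*7*(-1))*30*(-51) = -106647 - (4 - 14)*30*(-51) = -106647 - (-10*30)*(-51) = -106647 - (-300)*(-51) = -106647 - 1*15300 = -106647 - 15300 = -121947)
a - v = -121947 - 1*(-420403) = -121947 + 420403 = 298456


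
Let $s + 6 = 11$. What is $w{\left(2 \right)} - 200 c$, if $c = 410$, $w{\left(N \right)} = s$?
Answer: $-81995$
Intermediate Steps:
$s = 5$ ($s = -6 + 11 = 5$)
$w{\left(N \right)} = 5$
$w{\left(2 \right)} - 200 c = 5 - 82000 = -81995$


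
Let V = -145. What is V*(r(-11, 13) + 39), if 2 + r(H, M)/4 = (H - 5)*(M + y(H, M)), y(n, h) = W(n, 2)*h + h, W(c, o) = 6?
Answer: 960625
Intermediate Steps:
y(n, h) = 7*h (y(n, h) = 6*h + h = 7*h)
r(H, M) = -8 + 32*M*(-5 + H) (r(H, M) = -8 + 4*((H - 5)*(M + 7*M)) = -8 + 4*((-5 + H)*(8*M)) = -8 + 4*(8*M*(-5 + H)) = -8 + 32*M*(-5 + H))
V*(r(-11, 13) + 39) = -145*((-8 - 160*13 + 32*(-11)*13) + 39) = -145*((-8 - 2080 - 4576) + 39) = -145*(-6664 + 39) = -145*(-6625) = 960625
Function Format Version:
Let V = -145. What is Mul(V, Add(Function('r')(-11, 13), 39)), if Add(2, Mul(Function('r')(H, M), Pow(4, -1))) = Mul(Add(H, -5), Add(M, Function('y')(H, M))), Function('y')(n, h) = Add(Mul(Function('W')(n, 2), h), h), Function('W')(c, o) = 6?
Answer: 960625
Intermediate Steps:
Function('y')(n, h) = Mul(7, h) (Function('y')(n, h) = Add(Mul(6, h), h) = Mul(7, h))
Function('r')(H, M) = Add(-8, Mul(32, M, Add(-5, H))) (Function('r')(H, M) = Add(-8, Mul(4, Mul(Add(H, -5), Add(M, Mul(7, M))))) = Add(-8, Mul(4, Mul(Add(-5, H), Mul(8, M)))) = Add(-8, Mul(4, Mul(8, M, Add(-5, H)))) = Add(-8, Mul(32, M, Add(-5, H))))
Mul(V, Add(Function('r')(-11, 13), 39)) = Mul(-145, Add(Add(-8, Mul(-160, 13), Mul(32, -11, 13)), 39)) = Mul(-145, Add(Add(-8, -2080, -4576), 39)) = Mul(-145, Add(-6664, 39)) = Mul(-145, -6625) = 960625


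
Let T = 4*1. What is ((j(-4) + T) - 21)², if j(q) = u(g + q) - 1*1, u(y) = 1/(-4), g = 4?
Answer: 5329/16 ≈ 333.06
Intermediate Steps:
T = 4
u(y) = -¼
j(q) = -5/4 (j(q) = -¼ - 1*1 = -¼ - 1 = -5/4)
((j(-4) + T) - 21)² = ((-5/4 + 4) - 21)² = (11/4 - 21)² = (-73/4)² = 5329/16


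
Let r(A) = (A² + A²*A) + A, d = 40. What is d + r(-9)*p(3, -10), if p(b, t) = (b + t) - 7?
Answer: 9238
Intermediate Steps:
p(b, t) = -7 + b + t
r(A) = A + A² + A³ (r(A) = (A² + A³) + A = A + A² + A³)
d + r(-9)*p(3, -10) = 40 + (-9*(1 - 9 + (-9)²))*(-7 + 3 - 10) = 40 - 9*(1 - 9 + 81)*(-14) = 40 - 9*73*(-14) = 40 - 657*(-14) = 40 + 9198 = 9238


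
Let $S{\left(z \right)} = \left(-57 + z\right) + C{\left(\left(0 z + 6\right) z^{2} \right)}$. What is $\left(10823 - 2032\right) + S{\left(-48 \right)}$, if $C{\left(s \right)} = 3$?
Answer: $8689$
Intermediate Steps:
$S{\left(z \right)} = -54 + z$ ($S{\left(z \right)} = \left(-57 + z\right) + 3 = -54 + z$)
$\left(10823 - 2032\right) + S{\left(-48 \right)} = \left(10823 - 2032\right) - 102 = 8791 - 102 = 8689$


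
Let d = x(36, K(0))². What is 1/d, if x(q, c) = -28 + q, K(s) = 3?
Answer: 1/64 ≈ 0.015625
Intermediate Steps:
d = 64 (d = (-28 + 36)² = 8² = 64)
1/d = 1/64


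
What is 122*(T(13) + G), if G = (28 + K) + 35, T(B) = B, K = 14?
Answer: 10980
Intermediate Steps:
G = 77 (G = (28 + 14) + 35 = 42 + 35 = 77)
122*(T(13) + G) = 122*(13 + 77) = 122*90 = 10980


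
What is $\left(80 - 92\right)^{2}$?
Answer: $144$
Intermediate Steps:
$\left(80 - 92\right)^{2} = \left(-12\right)^{2} = 144$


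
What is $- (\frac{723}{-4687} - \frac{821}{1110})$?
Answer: $\frac{4650557}{5202570} \approx 0.8939$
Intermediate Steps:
$- (\frac{723}{-4687} - \frac{821}{1110}) = - (723 \left(- \frac{1}{4687}\right) - \frac{821}{1110}) = - (- \frac{723}{4687} - \frac{821}{1110}) = \left(-1\right) \left(- \frac{4650557}{5202570}\right) = \frac{4650557}{5202570}$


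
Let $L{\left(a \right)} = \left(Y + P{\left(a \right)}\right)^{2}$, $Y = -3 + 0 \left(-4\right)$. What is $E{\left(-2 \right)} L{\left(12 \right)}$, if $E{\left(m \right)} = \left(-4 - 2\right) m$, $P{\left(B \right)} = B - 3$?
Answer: $432$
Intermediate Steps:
$P{\left(B \right)} = -3 + B$
$Y = -3$ ($Y = -3 + 0 = -3$)
$E{\left(m \right)} = - 6 m$ ($E{\left(m \right)} = \left(-4 - 2\right) m = - 6 m$)
$L{\left(a \right)} = \left(-6 + a\right)^{2}$ ($L{\left(a \right)} = \left(-3 + \left(-3 + a\right)\right)^{2} = \left(-6 + a\right)^{2}$)
$E{\left(-2 \right)} L{\left(12 \right)} = \left(-6\right) \left(-2\right) \left(-6 + 12\right)^{2} = 12 \cdot 6^{2} = 12 \cdot 36 = 432$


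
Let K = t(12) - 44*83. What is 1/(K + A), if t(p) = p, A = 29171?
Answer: 1/25531 ≈ 3.9168e-5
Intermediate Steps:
K = -3640 (K = 12 - 44*83 = 12 - 3652 = -3640)
1/(K + A) = 1/(-3640 + 29171) = 1/25531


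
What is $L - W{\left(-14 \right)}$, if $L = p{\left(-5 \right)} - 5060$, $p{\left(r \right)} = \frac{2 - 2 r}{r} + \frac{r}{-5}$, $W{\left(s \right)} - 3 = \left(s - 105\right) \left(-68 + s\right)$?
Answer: $- \frac{74112}{5} \approx -14822.0$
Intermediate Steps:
$W{\left(s \right)} = 3 + \left(-105 + s\right) \left(-68 + s\right)$ ($W{\left(s \right)} = 3 + \left(s - 105\right) \left(-68 + s\right) = 3 + \left(-105 + s\right) \left(-68 + s\right)$)
$p{\left(r \right)} = - \frac{r}{5} + \frac{2 - 2 r}{r}$ ($p{\left(r \right)} = \frac{2 - 2 r}{r} + r \left(- \frac{1}{5}\right) = \frac{2 - 2 r}{r} - \frac{r}{5} = - \frac{r}{5} + \frac{2 - 2 r}{r}$)
$L = - \frac{25307}{5}$ ($L = \left(-2 + \frac{2}{-5} - -1\right) - 5060 = \left(-2 + 2 \left(- \frac{1}{5}\right) + 1\right) - 5060 = \left(-2 - \frac{2}{5} + 1\right) - 5060 = - \frac{7}{5} - 5060 = - \frac{25307}{5} \approx -5061.4$)
$L - W{\left(-14 \right)} = - \frac{25307}{5} - \left(7143 + \left(-14\right)^{2} - -2422\right) = - \frac{25307}{5} - \left(7143 + 196 + 2422\right) = - \frac{25307}{5} - 9761 = - \frac{74112}{5}$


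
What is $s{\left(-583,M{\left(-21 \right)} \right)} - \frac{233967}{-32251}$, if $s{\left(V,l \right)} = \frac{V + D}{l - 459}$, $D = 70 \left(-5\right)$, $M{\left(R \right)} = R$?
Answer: $\frac{47464781}{5160160} \approx 9.1983$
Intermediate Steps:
$D = -350$
$s{\left(V,l \right)} = \frac{-350 + V}{-459 + l}$ ($s{\left(V,l \right)} = \frac{V - 350}{l - 459} = \frac{-350 + V}{l - 459} = \frac{-350 + V}{-459 + l}$)
$s{\left(-583,M{\left(-21 \right)} \right)} - \frac{233967}{-32251} = \frac{-350 - 583}{-459 - 21} - \frac{233967}{-32251} = \frac{1}{-480} \left(-933\right) - - \frac{233967}{32251} = \left(- \frac{1}{480}\right) \left(-933\right) + \frac{233967}{32251} = \frac{311}{160} + \frac{233967}{32251} = \frac{47464781}{5160160}$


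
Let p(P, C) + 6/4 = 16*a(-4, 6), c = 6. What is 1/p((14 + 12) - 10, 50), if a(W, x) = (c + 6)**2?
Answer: 2/4605 ≈ 0.00043431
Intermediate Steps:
a(W, x) = 144 (a(W, x) = (6 + 6)**2 = 12**2 = 144)
p(P, C) = 4605/2 (p(P, C) = -3/2 + 16*144 = -3/2 + 2304 = 4605/2)
1/p((14 + 12) - 10, 50) = 1/(4605/2) = 2/4605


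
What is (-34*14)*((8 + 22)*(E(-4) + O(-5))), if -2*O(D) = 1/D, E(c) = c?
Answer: 55692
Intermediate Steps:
O(D) = -1/(2*D)
(-34*14)*((8 + 22)*(E(-4) + O(-5))) = (-34*14)*((8 + 22)*(-4 - 1/2/(-5))) = -14280*(-4 - 1/2*(-1/5)) = -14280*(-4 + 1/10) = -14280*(-39)/10 = -476*(-117) = 55692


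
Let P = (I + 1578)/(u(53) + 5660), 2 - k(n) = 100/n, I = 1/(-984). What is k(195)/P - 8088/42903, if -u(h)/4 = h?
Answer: 1427774179304/288676596663 ≈ 4.9459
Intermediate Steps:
I = -1/984 ≈ -0.0010163
u(h) = -4*h
k(n) = 2 - 100/n
P = 1552751/5360832 (P = (-1/984 + 1578)/(-4*53 + 5660) = 1552751/(984*(-212 + 5660)) = (1552751/984)/5448 = (1552751/984)*(1/5448) = 1552751/5360832 ≈ 0.28965)
k(195)/P - 8088/42903 = (2 - 100/195)/(1552751/5360832) - 8088/42903 = (2 - 100*1/195)*(5360832/1552751) - 8088*1/42903 = (2 - 20/39)*(5360832/1552751) - 2696/14301 = (58/39)*(5360832/1552751) - 2696/14301 = 103642752/20185763 - 2696/14301 = 1427774179304/288676596663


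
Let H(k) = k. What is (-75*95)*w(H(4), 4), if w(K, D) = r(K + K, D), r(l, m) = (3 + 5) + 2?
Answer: -71250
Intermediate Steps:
r(l, m) = 10 (r(l, m) = 8 + 2 = 10)
w(K, D) = 10
(-75*95)*w(H(4), 4) = -75*95*10 = -7125*10 = -71250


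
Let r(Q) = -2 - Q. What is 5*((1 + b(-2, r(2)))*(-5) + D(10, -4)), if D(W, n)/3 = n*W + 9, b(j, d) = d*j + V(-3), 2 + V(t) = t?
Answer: -565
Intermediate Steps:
V(t) = -2 + t
b(j, d) = -5 + d*j (b(j, d) = d*j + (-2 - 3) = d*j - 5 = -5 + d*j)
D(W, n) = 27 + 3*W*n (D(W, n) = 3*(n*W + 9) = 3*(W*n + 9) = 3*(9 + W*n) = 27 + 3*W*n)
5*((1 + b(-2, r(2)))*(-5) + D(10, -4)) = 5*((1 + (-5 + (-2 - 1*2)*(-2)))*(-5) + (27 + 3*10*(-4))) = 5*((1 + (-5 + (-2 - 2)*(-2)))*(-5) + (27 - 120)) = 5*((1 + (-5 - 4*(-2)))*(-5) - 93) = 5*((1 + (-5 + 8))*(-5) - 93) = 5*((1 + 3)*(-5) - 93) = 5*(4*(-5) - 93) = 5*(-20 - 93) = 5*(-113) = -565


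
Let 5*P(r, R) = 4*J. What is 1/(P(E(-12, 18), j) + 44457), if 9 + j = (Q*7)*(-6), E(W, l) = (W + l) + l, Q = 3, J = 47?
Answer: 5/222473 ≈ 2.2475e-5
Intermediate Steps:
E(W, l) = W + 2*l
j = -135 (j = -9 + (3*7)*(-6) = -9 + 21*(-6) = -9 - 126 = -135)
P(r, R) = 188/5 (P(r, R) = (4*47)/5 = (⅕)*188 = 188/5)
1/(P(E(-12, 18), j) + 44457) = 1/(188/5 + 44457) = 1/(222473/5) = 5/222473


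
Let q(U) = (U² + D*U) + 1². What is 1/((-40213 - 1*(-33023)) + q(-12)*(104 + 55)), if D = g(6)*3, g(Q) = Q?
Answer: -1/18479 ≈ -5.4115e-5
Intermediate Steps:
D = 18 (D = 6*3 = 18)
q(U) = 1 + U² + 18*U (q(U) = (U² + 18*U) + 1² = (U² + 18*U) + 1 = 1 + U² + 18*U)
1/((-40213 - 1*(-33023)) + q(-12)*(104 + 55)) = 1/((-40213 - 1*(-33023)) + (1 + (-12)² + 18*(-12))*(104 + 55)) = 1/((-40213 + 33023) + (1 + 144 - 216)*159) = 1/(-7190 - 71*159) = 1/(-7190 - 11289) = 1/(-18479) = -1/18479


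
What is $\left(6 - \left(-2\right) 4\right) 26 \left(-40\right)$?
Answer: $-14560$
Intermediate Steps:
$\left(6 - \left(-2\right) 4\right) 26 \left(-40\right) = \left(6 - -8\right) 26 \left(-40\right) = \left(6 + 8\right) 26 \left(-40\right) = 14 \cdot 26 \left(-40\right) = 364 \left(-40\right) = -14560$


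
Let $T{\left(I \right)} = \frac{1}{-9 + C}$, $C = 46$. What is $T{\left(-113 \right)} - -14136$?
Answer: $\frac{523033}{37} \approx 14136.0$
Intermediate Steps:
$T{\left(I \right)} = \frac{1}{37}$ ($T{\left(I \right)} = \frac{1}{-9 + 46} = \frac{1}{37}$)
$T{\left(-113 \right)} - -14136 = \frac{1}{37} - -14136 = \frac{1}{37} + 14136 = \frac{523033}{37}$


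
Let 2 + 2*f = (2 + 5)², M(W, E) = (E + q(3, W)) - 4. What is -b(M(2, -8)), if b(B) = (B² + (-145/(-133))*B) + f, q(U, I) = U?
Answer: -25187/266 ≈ -94.688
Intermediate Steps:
M(W, E) = -1 + E (M(W, E) = (E + 3) - 4 = (3 + E) - 4 = -1 + E)
f = 47/2 (f = -1 + (2 + 5)²/2 = -1 + (½)*7² = -1 + (½)*49 = -1 + 49/2 = 47/2 ≈ 23.500)
b(B) = 47/2 + B² + 145*B/133 (b(B) = (B² + (-145/(-133))*B) + 47/2 = (B² + (-145*(-1/133))*B) + 47/2 = (B² + 145*B/133) + 47/2 = 47/2 + B² + 145*B/133)
-b(M(2, -8)) = -(47/2 + (-1 - 8)² + 145*(-1 - 8)/133) = -(47/2 + (-9)² + (145/133)*(-9)) = -(47/2 + 81 - 1305/133) = -1*25187/266 = -25187/266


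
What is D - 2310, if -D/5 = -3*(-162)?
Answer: -4740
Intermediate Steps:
D = -2430 (D = -(-15)*(-162) = -5*486 = -2430)
D - 2310 = -2430 - 2310 = -4740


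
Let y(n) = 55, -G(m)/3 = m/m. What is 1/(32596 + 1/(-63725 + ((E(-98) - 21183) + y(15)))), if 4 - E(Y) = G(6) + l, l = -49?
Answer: 84797/2764043011 ≈ 3.0679e-5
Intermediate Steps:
G(m) = -3 (G(m) = -3*m/m = -3*1 = -3)
E(Y) = 56 (E(Y) = 4 - (-3 - 49) = 4 - 1*(-52) = 4 + 52 = 56)
1/(32596 + 1/(-63725 + ((E(-98) - 21183) + y(15)))) = 1/(32596 + 1/(-63725 + ((56 - 21183) + 55))) = 1/(32596 + 1/(-63725 + (-21127 + 55))) = 1/(32596 + 1/(-63725 - 21072)) = 1/(32596 + 1/(-84797)) = 1/(32596 - 1/84797) = 1/(2764043011/84797) = 84797/2764043011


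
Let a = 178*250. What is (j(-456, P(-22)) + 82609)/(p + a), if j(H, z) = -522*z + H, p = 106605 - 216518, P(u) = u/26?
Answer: -1073731/850369 ≈ -1.2627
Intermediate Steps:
a = 44500
P(u) = u/26 (P(u) = u*(1/26) = u/26)
p = -109913
j(H, z) = H - 522*z
(j(-456, P(-22)) + 82609)/(p + a) = ((-456 - 261*(-22)/13) + 82609)/(-109913 + 44500) = ((-456 - 522*(-11/13)) + 82609)/(-65413) = ((-456 + 5742/13) + 82609)*(-1/65413) = (-186/13 + 82609)*(-1/65413) = (1073731/13)*(-1/65413) = -1073731/850369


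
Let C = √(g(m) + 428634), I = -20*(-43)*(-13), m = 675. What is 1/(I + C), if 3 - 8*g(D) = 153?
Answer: -44720/498255139 - 14*√34989/498255139 ≈ -9.5009e-5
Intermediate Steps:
g(D) = -75/4 (g(D) = 3/8 - ⅛*153 = 3/8 - 153/8 = -75/4)
I = -11180 (I = 860*(-13) = -11180)
C = 7*√34989/2 (C = √(-75/4 + 428634) = √(1714461/4) = 7*√34989/2 ≈ 654.69)
1/(I + C) = 1/(-11180 + 7*√34989/2)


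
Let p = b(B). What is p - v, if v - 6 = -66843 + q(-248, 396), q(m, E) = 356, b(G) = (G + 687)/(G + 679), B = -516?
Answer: 10836574/163 ≈ 66482.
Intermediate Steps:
b(G) = (687 + G)/(679 + G)
p = 171/163 (p = (687 - 516)/(679 - 516) = 171/163 ≈ 1.0491)
v = -66481 (v = 6 + (-66843 + 356) = 6 - 66487 = -66481)
p - v = 171/163 - 1*(-66481) = 171/163 + 66481 = 10836574/163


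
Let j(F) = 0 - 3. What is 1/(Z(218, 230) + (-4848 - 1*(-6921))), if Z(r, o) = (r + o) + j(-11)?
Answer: 1/2518 ≈ 0.00039714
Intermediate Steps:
j(F) = -3
Z(r, o) = -3 + o + r (Z(r, o) = (r + o) - 3 = (o + r) - 3 = -3 + o + r)
1/(Z(218, 230) + (-4848 - 1*(-6921))) = 1/((-3 + 230 + 218) + (-4848 - 1*(-6921))) = 1/(445 + (-4848 + 6921)) = 1/(445 + 2073) = 1/2518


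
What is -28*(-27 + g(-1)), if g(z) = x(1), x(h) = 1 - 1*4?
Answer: 840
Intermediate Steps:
x(h) = -3 (x(h) = 1 - 4 = -3)
g(z) = -3
-28*(-27 + g(-1)) = -28*(-27 - 3) = -28*(-30) = 840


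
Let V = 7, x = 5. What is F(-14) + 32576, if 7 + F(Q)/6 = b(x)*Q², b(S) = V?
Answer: 40766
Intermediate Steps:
b(S) = 7
F(Q) = -42 + 42*Q² (F(Q) = -42 + 6*(7*Q²) = -42 + 42*Q²)
F(-14) + 32576 = (-42 + 42*(-14)²) + 32576 = (-42 + 42*196) + 32576 = (-42 + 8232) + 32576 = 8190 + 32576 = 40766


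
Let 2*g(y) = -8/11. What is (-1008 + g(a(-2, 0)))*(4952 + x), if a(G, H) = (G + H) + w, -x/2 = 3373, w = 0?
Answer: 19899048/11 ≈ 1.8090e+6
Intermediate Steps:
x = -6746 (x = -2*3373 = -6746)
a(G, H) = G + H (a(G, H) = (G + H) + 0 = G + H)
g(y) = -4/11 (g(y) = (-8/11)/2 = (-8*1/11)/2 = (1/2)*(-8/11) = -4/11)
(-1008 + g(a(-2, 0)))*(4952 + x) = (-1008 - 4/11)*(4952 - 6746) = -11092/11*(-1794) = 19899048/11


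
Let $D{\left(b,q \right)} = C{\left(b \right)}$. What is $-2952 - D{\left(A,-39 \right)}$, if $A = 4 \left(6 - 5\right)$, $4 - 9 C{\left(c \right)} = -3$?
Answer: $- \frac{26575}{9} \approx -2952.8$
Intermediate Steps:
$C{\left(c \right)} = \frac{7}{9}$ ($C{\left(c \right)} = \frac{4}{9} - - \frac{1}{3} = \frac{4}{9} + \frac{1}{3} = \frac{7}{9}$)
$A = 4$ ($A = 4 \cdot 1 = 4$)
$D{\left(b,q \right)} = \frac{7}{9}$
$-2952 - D{\left(A,-39 \right)} = -2952 - \frac{7}{9} = - \frac{26575}{9}$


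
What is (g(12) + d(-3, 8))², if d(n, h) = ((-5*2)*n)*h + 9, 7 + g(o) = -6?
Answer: 55696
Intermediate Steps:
g(o) = -13 (g(o) = -7 - 6 = -13)
d(n, h) = 9 - 10*h*n (d(n, h) = (-10*n)*h + 9 = -10*h*n + 9 = 9 - 10*h*n)
(g(12) + d(-3, 8))² = (-13 + (9 - 10*8*(-3)))² = (-13 + (9 + 240))² = (-13 + 249)² = 236² = 55696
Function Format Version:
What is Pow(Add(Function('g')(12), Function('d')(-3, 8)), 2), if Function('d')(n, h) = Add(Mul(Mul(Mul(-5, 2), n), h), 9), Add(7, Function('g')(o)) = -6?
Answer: 55696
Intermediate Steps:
Function('g')(o) = -13 (Function('g')(o) = Add(-7, -6) = -13)
Function('d')(n, h) = Add(9, Mul(-10, h, n)) (Function('d')(n, h) = Add(Mul(Mul(-10, n), h), 9) = Add(Mul(-10, h, n), 9) = Add(9, Mul(-10, h, n)))
Pow(Add(Function('g')(12), Function('d')(-3, 8)), 2) = Pow(Add(-13, Add(9, Mul(-10, 8, -3))), 2) = Pow(Add(-13, Add(9, 240)), 2) = Pow(Add(-13, 249), 2) = Pow(236, 2) = 55696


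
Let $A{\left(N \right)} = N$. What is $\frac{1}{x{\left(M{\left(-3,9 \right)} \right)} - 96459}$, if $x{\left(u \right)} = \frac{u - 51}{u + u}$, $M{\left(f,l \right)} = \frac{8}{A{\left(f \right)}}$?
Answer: $- \frac{16}{1543183} \approx -1.0368 \cdot 10^{-5}$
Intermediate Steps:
$M{\left(f,l \right)} = \frac{8}{f}$
$x{\left(u \right)} = \frac{-51 + u}{2 u}$ ($x{\left(u \right)} = \frac{u - 51}{2 u} = \left(-51 + u\right) \frac{1}{2 u} = \frac{-51 + u}{2 u}$)
$\frac{1}{x{\left(M{\left(-3,9 \right)} \right)} - 96459} = \frac{1}{\frac{-51 + \frac{8}{-3}}{2 \frac{8}{-3}} - 96459} = \frac{1}{\frac{-51 + 8 \left(- \frac{1}{3}\right)}{2 \cdot 8 \left(- \frac{1}{3}\right)} - 96459} = \frac{1}{\frac{-51 - \frac{8}{3}}{2 \left(- \frac{8}{3}\right)} - 96459} = \frac{1}{\frac{1}{2} \left(- \frac{3}{8}\right) \left(- \frac{161}{3}\right) - 96459} = \frac{1}{\frac{161}{16} - 96459} = \frac{1}{- \frac{1543183}{16}} = - \frac{16}{1543183}$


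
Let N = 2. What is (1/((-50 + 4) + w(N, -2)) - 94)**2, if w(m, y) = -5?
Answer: 22992025/2601 ≈ 8839.7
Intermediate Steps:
(1/((-50 + 4) + w(N, -2)) - 94)**2 = (1/((-50 + 4) - 5) - 94)**2 = (1/(-46 - 5) - 94)**2 = (1/(-51) - 94)**2 = (-1/51 - 94)**2 = (-4795/51)**2 = 22992025/2601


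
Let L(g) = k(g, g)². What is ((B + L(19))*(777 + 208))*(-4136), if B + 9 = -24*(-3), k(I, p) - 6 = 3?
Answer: -586650240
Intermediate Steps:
k(I, p) = 9 (k(I, p) = 6 + 3 = 9)
B = 63 (B = -9 - 24*(-3) = -9 - 12*(-6) = -9 + 72 = 63)
L(g) = 81 (L(g) = 9² = 81)
((B + L(19))*(777 + 208))*(-4136) = ((63 + 81)*(777 + 208))*(-4136) = (144*985)*(-4136) = 141840*(-4136) = -586650240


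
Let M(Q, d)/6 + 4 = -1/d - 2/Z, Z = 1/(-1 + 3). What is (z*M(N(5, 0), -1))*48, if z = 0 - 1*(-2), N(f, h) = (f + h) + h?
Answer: -4032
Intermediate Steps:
N(f, h) = f + 2*h
Z = ½ (Z = 1/2 = ½ ≈ 0.50000)
M(Q, d) = -48 - 6/d (M(Q, d) = -24 + 6*(-1/d - 2/½) = -24 + 6*(-1/d - 2*2) = -24 + 6*(-1/d - 4) = -24 + 6*(-4 - 1/d) = -24 + (-24 - 6/d) = -48 - 6/d)
z = 2 (z = 0 + 2 = 2)
(z*M(N(5, 0), -1))*48 = (2*(-48 - 6/(-1)))*48 = (2*(-48 - 6*(-1)))*48 = (2*(-48 + 6))*48 = (2*(-42))*48 = -84*48 = -4032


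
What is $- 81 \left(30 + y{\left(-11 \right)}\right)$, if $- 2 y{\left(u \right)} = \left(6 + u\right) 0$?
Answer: $-2430$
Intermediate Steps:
$y{\left(u \right)} = 0$ ($y{\left(u \right)} = - \frac{\left(6 + u\right) 0}{2} = \left(- \frac{1}{2}\right) 0 = 0$)
$- 81 \left(30 + y{\left(-11 \right)}\right) = - 81 \left(30 + 0\right) = \left(-81\right) 30 = -2430$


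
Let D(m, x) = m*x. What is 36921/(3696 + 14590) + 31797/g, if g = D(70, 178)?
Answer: 520737801/113921780 ≈ 4.5710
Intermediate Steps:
g = 12460 (g = 70*178 = 12460)
36921/(3696 + 14590) + 31797/g = 36921/(3696 + 14590) + 31797/12460 = 36921/18286 + 31797*(1/12460) = 36921*(1/18286) + 31797/12460 = 36921/18286 + 31797/12460 = 520737801/113921780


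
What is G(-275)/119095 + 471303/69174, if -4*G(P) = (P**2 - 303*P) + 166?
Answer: 847272353/130766310 ≈ 6.4793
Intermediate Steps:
G(P) = -83/2 - P**2/4 + 303*P/4 (G(P) = -((P**2 - 303*P) + 166)/4 = -(166 + P**2 - 303*P)/4 = -83/2 - P**2/4 + 303*P/4)
G(-275)/119095 + 471303/69174 = (-83/2 - 1/4*(-275)**2 + (303/4)*(-275))/119095 + 471303/69174 = (-83/2 - 1/4*75625 - 83325/4)*(1/119095) + 471303*(1/69174) = (-83/2 - 75625/4 - 83325/4)*(1/119095) + 7481/1098 = -39779*1/119095 + 7481/1098 = -39779/119095 + 7481/1098 = 847272353/130766310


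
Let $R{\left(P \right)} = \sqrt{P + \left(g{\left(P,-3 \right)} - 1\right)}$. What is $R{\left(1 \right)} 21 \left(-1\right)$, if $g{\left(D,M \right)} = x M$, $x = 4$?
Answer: $- 42 i \sqrt{3} \approx - 72.746 i$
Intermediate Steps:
$g{\left(D,M \right)} = 4 M$
$R{\left(P \right)} = \sqrt{-13 + P}$ ($R{\left(P \right)} = \sqrt{P + \left(4 \left(-3\right) - 1\right)} = \sqrt{P - 13} = \sqrt{-13 + P}$)
$R{\left(1 \right)} 21 \left(-1\right) = \sqrt{-13 + 1} \cdot 21 \left(-1\right) = \sqrt{-12} \cdot 21 \left(-1\right) = 2 i \sqrt{3} \cdot 21 \left(-1\right) = 42 i \sqrt{3} \left(-1\right) = - 42 i \sqrt{3}$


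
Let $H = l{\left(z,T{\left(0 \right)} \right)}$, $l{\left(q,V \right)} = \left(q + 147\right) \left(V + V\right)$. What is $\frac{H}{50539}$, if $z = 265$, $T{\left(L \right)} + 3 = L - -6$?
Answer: $\frac{2472}{50539} \approx 0.048913$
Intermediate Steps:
$T{\left(L \right)} = 3 + L$ ($T{\left(L \right)} = -3 + \left(L - -6\right) = -3 + \left(L + 6\right) = -3 + \left(6 + L\right) = 3 + L$)
$l{\left(q,V \right)} = 2 V \left(147 + q\right)$ ($l{\left(q,V \right)} = \left(147 + q\right) 2 V = 2 V \left(147 + q\right)$)
$H = 2472$ ($H = 2 \left(3 + 0\right) \left(147 + 265\right) = 2 \cdot 3 \cdot 412 = 2472$)
$\frac{H}{50539} = \frac{2472}{50539}$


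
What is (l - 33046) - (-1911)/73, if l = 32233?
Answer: -57438/73 ≈ -786.82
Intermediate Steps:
(l - 33046) - (-1911)/73 = (32233 - 33046) - (-1911)/73 = -813 - (-1911)/73 = -813 - 21*(-91/73) = -813 + 1911/73 = -57438/73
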